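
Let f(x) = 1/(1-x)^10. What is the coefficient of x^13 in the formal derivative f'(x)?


Differentiate: d/dx [ 1/(1-x)^r ] = r / (1-x)^(r+1).
Here r = 10, so f'(x) = 10 / (1-x)^11.
The expansion of 1/(1-x)^(r+1) has coefficient of x^n equal to C(n+r, r).
So the coefficient of x^13 in f'(x) is
10 * C(23, 10) = 10 * 1144066 = 11440660

11440660


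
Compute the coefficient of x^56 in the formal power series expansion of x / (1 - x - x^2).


Let f(x) = sum_{k>=0} a_k x^k. Multiplying f(x) * (1 - x - x^2) = x and matching coefficients gives a_0 = 0, a_1 = 1, and a_k = a_{k-1} + a_{k-2} for k >= 2. These are the Fibonacci numbers F_k.
Iterating from F_0 = 0, F_1 = 1:
F_0=0, F_1=1, F_2=1, F_3=2, F_4=3, F_5=5, F_6=8, F_7=13, F_8=21, F_9=34, ...
F_56 = 225851433717.

225851433717


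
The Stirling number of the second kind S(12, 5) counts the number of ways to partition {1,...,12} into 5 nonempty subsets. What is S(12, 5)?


Using the explicit formula S(n,k) = (1/k!) sum_{j=0}^{k} (-1)^(k-j) C(k,j) j^n:
S(12, 5) = 1379400
Equivalently, S(n,k) is n! times the coefficient of x^n in the EGF (e^x - 1)^k / k!.

1379400


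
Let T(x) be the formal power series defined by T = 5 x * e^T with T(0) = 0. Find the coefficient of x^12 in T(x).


Apply the Lagrange inversion formula: if T = 5 x * phi(T) with phi(t) = e^t, then
[x^n] T = 5^n * (1/n) [t^(n-1)] phi(t)^n = 5^n * (1/n) [t^(n-1)] e^(n t) = 5^n * (1/n) * n^(n-1) / (n-1)! = 5^n * n^(n-1) / n!.
When c = 1 this is the Cayley count of rooted labeled trees on n vertices, divided by n!.
For n = 12: 5^12 * 12^11 / 12! = 244140625 * 743008370688/479001600 = 29160000000000/77.

29160000000000/77


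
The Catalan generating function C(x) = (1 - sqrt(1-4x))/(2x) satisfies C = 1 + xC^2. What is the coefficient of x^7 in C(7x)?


Substituting x -> 7x scales the n-th coefficient by 7^n, so [x^7] C(7x) = 7^7 * C_7.
C_7 = C(2*7, 7)/(8) = 3432/8 = 429.
So 7^7 * 429 = 823543 * 429 = 353299947.

353299947


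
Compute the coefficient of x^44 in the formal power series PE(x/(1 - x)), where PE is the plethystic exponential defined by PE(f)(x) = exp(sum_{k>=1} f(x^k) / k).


For f(x) = x/(1 - x) we have
sum_{k>=1} f(x^k) / k = sum_{k>=1} (1/k) * x^k / (1 - x^k) = sum_{k, m >= 1} x^(k m) / k,
which after exponentiating simplifies to
PE(x/(1 - x)) = prod_{k>=1} 1 / (1 - x^k).
This is the generating function for the partition function p(n), so the coefficient of x^44 is p(44).
Computing p(44) by dynamic programming over parts 1, 2, ..., 44: p(44) = 75175.

75175


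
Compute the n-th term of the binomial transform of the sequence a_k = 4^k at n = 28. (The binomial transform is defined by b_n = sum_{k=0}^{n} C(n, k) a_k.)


With a_k = 4^k, b_n = sum_{k=0}^{n} C(n, k) 4^k = (1 + 4)^n by the binomial theorem.
For n = 28: (1 + 4)^28 = 5^28 = 37252902984619140625.

37252902984619140625


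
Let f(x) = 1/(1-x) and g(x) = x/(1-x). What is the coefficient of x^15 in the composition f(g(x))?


First simplify the composition: f(g(x)) = 1/(1 - x/(1-x)) = (1-x)/((1-x) - x) = (1-x)/(1-2x).
Now extract the coefficient. Write (1-x)/(1-2x) = 1/(1-2x) - x/(1-2x).
The coefficient of x^n in 1/(1-2x) is 2^n, and in x/(1-2x) is 2^(n-1) (for n >= 1).
So the coefficient of x^15 is 2^15 - 2^14 = 32768 - 16384 = 16384.

16384


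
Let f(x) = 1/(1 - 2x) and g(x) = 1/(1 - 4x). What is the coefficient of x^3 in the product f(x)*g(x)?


The coefficient of x^n in f*g is the Cauchy product: sum_{k=0}^{n} a^k * b^(n-k).
With a=2, b=4, n=3:
sum_{k=0}^{3} 2^k * 4^(3-k)
= 120

120


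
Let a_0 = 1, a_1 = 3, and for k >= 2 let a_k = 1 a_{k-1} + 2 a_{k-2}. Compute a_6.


Iterating the recurrence forward:
a_0 = 1
a_1 = 3
a_2 = 1*3 + 2*1 = 5
a_3 = 1*5 + 2*3 = 11
a_4 = 1*11 + 2*5 = 21
a_5 = 1*21 + 2*11 = 43
a_6 = 1*43 + 2*21 = 85
So a_6 = 85.

85


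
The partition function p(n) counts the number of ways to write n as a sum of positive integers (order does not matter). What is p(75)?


Using the generating function prod_{k>=1} 1/(1-x^k), we compute p(75).
By dynamic programming over parts 1 through 75:
p(75) = 8118264

8118264


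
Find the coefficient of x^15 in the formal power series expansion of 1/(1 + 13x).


Write 1/(1 + c x) = 1/(1 - (-c) x) and apply the geometric-series identity
1/(1 - y) = sum_{k>=0} y^k to get 1/(1 + c x) = sum_{k>=0} (-c)^k x^k.
So the coefficient of x^k is (-c)^k = (-1)^k * c^k.
Here c = 13 and k = 15:
(-13)^15 = -1 * 51185893014090757 = -51185893014090757

-51185893014090757


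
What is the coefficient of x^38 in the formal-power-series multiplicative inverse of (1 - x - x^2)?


Let the inverse be f(x) = sum_{k>=0} a_k x^k. From f(x) * (1 - x - x^2) = 1 and matching coefficients:
 x^0: a_0 = 1.
 x^1: a_1 - a_0 = 0, so a_1 = 1.
 x^k (k >= 2): a_k - a_{k-1} - a_{k-2} = 0, i.e. a_k = a_{k-1} + a_{k-2}.
This is the Fibonacci-type recurrence shifted so that a_0 = a_1 = 1.
Iterating: a_0=1, a_1=1, a_2=2, a_3=3, a_4=5, a_5=8, a_6=13, a_7=21, a_8=34, a_9=55, ...
a_38 = 63245986.

63245986


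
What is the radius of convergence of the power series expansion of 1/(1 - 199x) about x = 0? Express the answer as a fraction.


Expanding 1/(1 - 199x) = sum_{k>=0} 199^k x^k, the series converges when |199x| < 1, i.e., |x| < 1/199.
So the radius of convergence is 1/199 = 1/199.

1/199


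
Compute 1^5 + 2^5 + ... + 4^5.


This power sum has a closed form given by Faulhaber's formula
sum_{k=1}^{m} k^p = (1 / (p + 1)) * sum_{j=0}^{p} C(p + 1, j) B_j m^(p + 1 - j),
but for small m direct computation is fastest:
1 + 32 + 243 + 1024 = 1300.

1300


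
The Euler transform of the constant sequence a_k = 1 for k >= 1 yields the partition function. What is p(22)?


The Euler transform converts the sequence a_k = 1 into the number of integer partitions.
Using the recurrence or dynamic programming:
p(22) = 1002

1002


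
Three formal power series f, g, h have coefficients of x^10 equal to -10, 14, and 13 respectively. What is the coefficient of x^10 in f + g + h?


Series addition is componentwise:
-10 + 14 + 13
= 17

17


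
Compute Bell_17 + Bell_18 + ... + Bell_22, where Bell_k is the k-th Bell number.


Recall Bell_k counts set partitions of a k-set (with Bell_0 = 1 by convention).
Bell_17 through Bell_22: 82864869804, 682076806159, 5832742205057, 51724158235372, 474869816156751, 4506715738447323
Sum = 82864869804 + 682076806159 + 5832742205057 + 51724158235372 + 474869816156751 + 4506715738447323 = 5039907396720466.

5039907396720466


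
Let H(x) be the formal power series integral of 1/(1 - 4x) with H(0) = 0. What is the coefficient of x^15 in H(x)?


1/(1 - 4x) = sum_{k>=0} 4^k x^k. Integrating termwise with H(0) = 0:
H(x) = sum_{k>=0} 4^k x^(k+1) / (k+1) = sum_{m>=1} 4^(m-1) x^m / m.
For m = 15: 4^14/15 = 268435456/15 = 268435456/15.

268435456/15


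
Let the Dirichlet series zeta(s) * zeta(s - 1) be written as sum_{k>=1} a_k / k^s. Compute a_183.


Convolution gives a_k = sum_{d | k} d * 1 = sum_{d | k} d = sigma(k), the sum of positive divisors of k.
For k = 183, the divisors are 1, 3, 61, 183, so
sigma(183) = 1 + 3 + 61 + 183 = 248.

248


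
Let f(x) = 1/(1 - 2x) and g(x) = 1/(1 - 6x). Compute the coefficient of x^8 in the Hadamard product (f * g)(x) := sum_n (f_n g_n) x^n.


f has coefficients f_k = 2^k and g has coefficients g_k = 6^k, so the Hadamard product has coefficient (f*g)_k = 2^k * 6^k = 12^k.
For k = 8: 12^8 = 429981696.

429981696


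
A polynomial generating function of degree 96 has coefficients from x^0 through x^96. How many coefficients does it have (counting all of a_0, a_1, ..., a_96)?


A polynomial of degree 96 takes the form a_0 + a_1 x + ... + a_96 x^96.
The number of coefficients is 96 + 1 = 97.

97


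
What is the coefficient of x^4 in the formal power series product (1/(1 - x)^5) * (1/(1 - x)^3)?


Combine the factors: (1/(1 - x)^5) * (1/(1 - x)^3) = 1/(1 - x)^8.
Then use 1/(1 - x)^r = sum_{k>=0} C(k + r - 1, r - 1) x^k with r = 8 and k = 4:
C(11, 7) = 330.

330


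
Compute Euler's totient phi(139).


phi(n) counts integers in [1, n] coprime to n. Using the multiplicative formula phi(n) = n * prod_{p | n} (1 - 1/p):
139 = 139, so
phi(139) = 139 * (1 - 1/139) = 138.

138


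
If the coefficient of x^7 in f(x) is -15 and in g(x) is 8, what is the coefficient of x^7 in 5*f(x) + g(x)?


Scalar multiplication scales coefficients: 5 * -15 = -75.
Then add the g coefficient: -75 + 8
= -67

-67


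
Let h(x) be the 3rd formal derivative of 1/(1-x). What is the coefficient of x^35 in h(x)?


Differentiating 3 times: d^3/dx^3 [1/(1-x)] = 3!/(1-x)^4.
The expansion 1/(1-x)^4 = sum_{k>=0} C(k+3, 3) x^k, so the coefficient of x^n in 3!/(1-x)^4 is 3! * C(n+3, 3).
For n = 35: 6 * C(38, 3) = 6 * 8436 = 50616

50616


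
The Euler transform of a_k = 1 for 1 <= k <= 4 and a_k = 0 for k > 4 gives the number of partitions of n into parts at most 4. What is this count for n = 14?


Partitions of 14 into parts at most 4:
Using generating function (1-x)^(-1)(1-x^2)^(-1)...(1-x^4)^(-1),
the coefficient of x^14 = 47

47


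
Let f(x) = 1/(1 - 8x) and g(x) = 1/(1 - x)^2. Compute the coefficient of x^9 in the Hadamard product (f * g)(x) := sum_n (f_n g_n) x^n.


f has coefficients f_k = 8^k. For g = 1/(1 - x)^2 the coefficient is g_k = C(k + 1, 1) = k + 1. The Hadamard coefficient is (f * g)_k = 8^k * (k + 1).
For k = 9: 8^9 * 10 = 134217728 * 10 = 1342177280.

1342177280


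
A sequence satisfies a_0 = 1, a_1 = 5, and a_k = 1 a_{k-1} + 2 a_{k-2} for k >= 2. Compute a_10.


The characteristic equation is t^2 - 1 t - 2 = 0, with roots r_1 = 2 and r_2 = -1 (so c_1 = r_1 + r_2, c_2 = -r_1 r_2 as required).
One can use the closed form a_n = A r_1^n + B r_2^n, but direct iteration is more reliable:
a_0 = 1, a_1 = 5, a_2 = 7, a_3 = 17, a_4 = 31, a_5 = 65, a_6 = 127, a_7 = 257, a_8 = 511, a_9 = 1025, a_10 = 2047.
So a_10 = 2047.

2047


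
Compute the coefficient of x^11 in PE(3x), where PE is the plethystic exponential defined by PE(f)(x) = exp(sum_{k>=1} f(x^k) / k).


With f(x) = 3x, the exponent is sum_{k>=1} 3 x^k / k = 3 * (-ln(1 - x)). Exponentiating:
PE(3x) = exp(-3 ln(1 - x)) = 1/(1 - x)^3.
By the negative binomial expansion, [x^n] 1/(1 - x)^3 = C(n + 2, 2).
For n = 11: C(13, 2) = 78.

78


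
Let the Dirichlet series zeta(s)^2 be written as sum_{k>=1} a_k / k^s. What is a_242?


The Dirichlet convolution of the constant function 1 with itself gives (1 * 1)(k) = sum_{d | k} 1 = d(k), the number of positive divisors of k.
Since zeta(s) = sum_{k>=1} 1/k^s, we have zeta(s)^2 = sum_{k>=1} d(k)/k^s, so a_k = d(k).
For k = 242: the divisors are 1, 2, 11, 22, 121, 242.
Count = 6.

6


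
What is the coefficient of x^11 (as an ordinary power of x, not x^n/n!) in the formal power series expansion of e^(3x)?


The exponential series is e^y = sum_{k>=0} y^k / k!. Substituting y = 3x gives
e^(3x) = sum_{k>=0} 3^k x^k / k!.
So the coefficient of x^n is a^n/n! with a = 3, n = 11:
3^11 / 11! = 177147/39916800 = 2187/492800

2187/492800


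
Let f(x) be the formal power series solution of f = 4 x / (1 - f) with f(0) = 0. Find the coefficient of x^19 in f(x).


Apply Lagrange inversion: f = 4 x * phi(f) with phi(t) = 1/(1 - t), so
[x^n] f = 4^n * (1/n) [t^(n-1)] phi(t)^n = 4^n * (1/n) [t^(n-1)] (1 - t)^(-n) = 4^n * (1/n) C(2n - 2, n - 1) = 4^n * C_{n-1}.
For n = 19: C_18 = C(36, 18) / 19 = 9075135300/19 = 477638700.
With the 4^19 = 274877906944 factor, the coefficient is 274877906944 * 477638700 = 131292326131453132800.

131292326131453132800


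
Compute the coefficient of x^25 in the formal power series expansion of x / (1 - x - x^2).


Let f(x) = sum_{k>=0} a_k x^k. Multiplying f(x) * (1 - x - x^2) = x and matching coefficients gives a_0 = 0, a_1 = 1, and a_k = a_{k-1} + a_{k-2} for k >= 2. These are the Fibonacci numbers F_k.
Iterating from F_0 = 0, F_1 = 1:
F_0=0, F_1=1, F_2=1, F_3=2, F_4=3, F_5=5, F_6=8, F_7=13, F_8=21, F_9=34, ...
F_25 = 75025.

75025


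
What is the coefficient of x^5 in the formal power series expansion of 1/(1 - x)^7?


The expansion 1/(1 - x)^r = sum_{k>=0} C(k + r - 1, r - 1) x^k follows from the multiset / negative-binomial theorem (or from repeated differentiation of the geometric series).
For r = 7 and k = 5:
C(11, 6) = 39916800 / (720 * 120) = 462.

462


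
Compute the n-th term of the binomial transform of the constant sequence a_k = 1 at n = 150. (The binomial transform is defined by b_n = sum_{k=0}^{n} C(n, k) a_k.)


With a_k = 1 for all k, b_n = sum_{k=0}^{n} C(n, k) = 2^n by the binomial theorem.
For n = 150: 2^150 = 1427247692705959881058285969449495136382746624.

1427247692705959881058285969449495136382746624


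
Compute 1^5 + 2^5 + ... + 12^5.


This power sum has a closed form given by Faulhaber's formula
sum_{k=1}^{m} k^p = (1 / (p + 1)) * sum_{j=0}^{p} C(p + 1, j) B_j m^(p + 1 - j),
but for small m direct computation is fastest:
1 + 32 + 243 + 1024 + 3125 + 7776 + 16807 + 32768 + 59049 + 100000 + 161051 + 248832 = 630708.

630708


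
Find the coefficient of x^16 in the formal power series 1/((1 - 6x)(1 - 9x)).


By partial fractions or Cauchy convolution:
The coefficient equals sum_{k=0}^{16} 6^k * 9^(16-k).
= 5553418346740611

5553418346740611


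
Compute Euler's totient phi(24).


phi(n) counts integers in [1, n] coprime to n. Using the multiplicative formula phi(n) = n * prod_{p | n} (1 - 1/p):
24 = 2^3 * 3, so
phi(24) = 24 * (1 - 1/2) * (1 - 1/3) = 8.

8


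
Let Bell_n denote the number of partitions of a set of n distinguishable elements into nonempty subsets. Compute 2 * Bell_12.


Bell_12 can be computed from the Bell triangle or from Dobinski's identity Bell_n = (1/e) * sum_{k>=0} k^n / k!.
Computing Bell_12 = 4213597.
Then 2 * 4213597 = 8427194.

8427194


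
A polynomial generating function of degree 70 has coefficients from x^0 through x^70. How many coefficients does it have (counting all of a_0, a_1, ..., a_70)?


A polynomial of degree 70 takes the form a_0 + a_1 x + ... + a_70 x^70.
The number of coefficients is 70 + 1 = 71.

71


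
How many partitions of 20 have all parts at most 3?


Using the generating function (1-x)^(-1)(1-x^2)^(-1)(1-x^3)^(-1),
the coefficient of x^20 counts these restricted partitions.
Result = 44

44


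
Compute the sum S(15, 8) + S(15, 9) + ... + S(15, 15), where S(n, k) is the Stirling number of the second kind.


By definition, S(n, k) counts partitions of an n-set into exactly k nonempty blocks.
Computing row n = 15 for k = 8..15:
S(15, k): 216627840, 67128490, 12662650, 1479478, 106470, 4550, 105, 1
Sum = 298009584.

298009584


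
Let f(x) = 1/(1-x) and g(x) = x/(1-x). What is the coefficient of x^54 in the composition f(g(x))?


First simplify the composition: f(g(x)) = 1/(1 - x/(1-x)) = (1-x)/((1-x) - x) = (1-x)/(1-2x).
Now extract the coefficient. Write (1-x)/(1-2x) = 1/(1-2x) - x/(1-2x).
The coefficient of x^n in 1/(1-2x) is 2^n, and in x/(1-2x) is 2^(n-1) (for n >= 1).
So the coefficient of x^54 is 2^54 - 2^53 = 18014398509481984 - 9007199254740992 = 9007199254740992.

9007199254740992


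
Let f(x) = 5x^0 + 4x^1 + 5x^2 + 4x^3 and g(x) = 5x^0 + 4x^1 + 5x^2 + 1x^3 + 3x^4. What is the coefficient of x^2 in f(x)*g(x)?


Cauchy product at x^2:
5*5 + 4*4 + 5*5
= 66

66


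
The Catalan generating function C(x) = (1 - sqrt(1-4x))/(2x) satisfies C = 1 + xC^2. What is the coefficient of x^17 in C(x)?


Substituting x -> x scales the n-th coefficient by 1, so [x^17] C(x) = C_17.
C_17 = C(2*17, 17)/(18) = 2333606220/18 = 129644790.
= 129644790.

129644790


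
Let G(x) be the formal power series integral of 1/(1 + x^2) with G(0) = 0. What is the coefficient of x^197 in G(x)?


1/(1 + x^2) = sum_{j>=0} (-1)^j x^(2j). Integrating termwise with G(0) = 0:
G(x) = sum_{j>=0} (-1)^j x^(2j+1) / (2j+1) = arctan(x).
Only odd powers are nonzero. For x^197 write 197 = 2*98 + 1, giving
(-1)^98 / 197 = 1/197 = 1/197.

1/197


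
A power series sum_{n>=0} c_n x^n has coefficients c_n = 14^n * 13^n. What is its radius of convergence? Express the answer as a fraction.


By the root test (Cauchy-Hadamard), the radius is R = 1 / limsup_n |c_n|^(1/n).
Here |c_n|^(1/n) = (14^n * 13^n)^(1/n) = 14 * 13 = 182 for all n.
So R = 1/182 = 1/182.

1/182


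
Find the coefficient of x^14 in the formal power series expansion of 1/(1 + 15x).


Write 1/(1 + c x) = 1/(1 - (-c) x) and apply the geometric-series identity
1/(1 - y) = sum_{k>=0} y^k to get 1/(1 + c x) = sum_{k>=0} (-c)^k x^k.
So the coefficient of x^k is (-c)^k = (-1)^k * c^k.
Here c = 15 and k = 14:
(-15)^14 = 1 * 29192926025390625 = 29192926025390625

29192926025390625


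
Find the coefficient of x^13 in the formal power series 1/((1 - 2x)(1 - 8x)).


By partial fractions or Cauchy convolution:
The coefficient equals sum_{k=0}^{13} 2^k * 8^(13-k).
= 733007749120

733007749120


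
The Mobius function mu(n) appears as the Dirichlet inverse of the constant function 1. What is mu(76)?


76 has a squared prime factor, so mu(76) = 0.
Factorization reveals a repeated prime.

0


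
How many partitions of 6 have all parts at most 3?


Using the generating function (1-x)^(-1)(1-x^2)^(-1)(1-x^3)^(-1),
the coefficient of x^6 counts these restricted partitions.
Result = 7

7


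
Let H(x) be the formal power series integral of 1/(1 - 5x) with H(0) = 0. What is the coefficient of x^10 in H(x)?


1/(1 - 5x) = sum_{k>=0} 5^k x^k. Integrating termwise with H(0) = 0:
H(x) = sum_{k>=0} 5^k x^(k+1) / (k+1) = sum_{m>=1} 5^(m-1) x^m / m.
For m = 10: 5^9/10 = 1953125/10 = 390625/2.

390625/2


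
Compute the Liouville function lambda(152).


The Liouville function is lambda(k) = (-1)^Omega(k), where Omega(k) counts the prime factors of k with multiplicity.
Factoring: 152 = 2 * 2 * 2 * 19, so Omega(152) = 4.
lambda(152) = (-1)^4 = 1.

1


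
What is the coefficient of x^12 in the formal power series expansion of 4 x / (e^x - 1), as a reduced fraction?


The exponential generating function for Bernoulli numbers is
x / (e^x - 1) = sum_{k>=0} B_k x^k / k!.
So the coefficient of x^12 in 4 x / (e^x - 1) is 4 B_12 / 12!.
Computing: B_12 = -691/2730, 12! = 479001600, giving
4 * -691/2730 / 479001600 = -691/326918592000.

-691/326918592000


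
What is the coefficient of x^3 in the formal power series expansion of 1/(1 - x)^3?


The expansion 1/(1 - x)^r = sum_{k>=0} C(k + r - 1, r - 1) x^k follows from the multiset / negative-binomial theorem (or from repeated differentiation of the geometric series).
For r = 3 and k = 3:
C(5, 2) = 120 / (2 * 6) = 10.

10


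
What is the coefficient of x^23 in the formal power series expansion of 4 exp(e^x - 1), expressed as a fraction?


exp(e^x - 1) is the exponential generating function for the Bell numbers Bell_k: exp(e^x - 1) = sum_{k>=0} Bell_k x^k / k!.
So the coefficient of x^23 in 4 exp(e^x - 1) is 4 Bell_23 / 23!.
Computing: Bell_23 = 44152005855084346 and 23! = 25852016738884976640000, giving
4 * 44152005855084346/25852016738884976640000 = 22076002927542173/3231502092360622080000.

22076002927542173/3231502092360622080000


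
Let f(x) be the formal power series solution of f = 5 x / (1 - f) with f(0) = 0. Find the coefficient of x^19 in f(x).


Apply Lagrange inversion: f = 5 x * phi(f) with phi(t) = 1/(1 - t), so
[x^n] f = 5^n * (1/n) [t^(n-1)] phi(t)^n = 5^n * (1/n) [t^(n-1)] (1 - t)^(-n) = 5^n * (1/n) C(2n - 2, n - 1) = 5^n * C_{n-1}.
For n = 19: C_18 = C(36, 18) / 19 = 9075135300/19 = 477638700.
With the 5^19 = 19073486328125 factor, the coefficient is 19073486328125 * 477638700 = 9110235214233398437500.

9110235214233398437500


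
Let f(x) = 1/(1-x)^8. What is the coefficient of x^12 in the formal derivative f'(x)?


Differentiate: d/dx [ 1/(1-x)^r ] = r / (1-x)^(r+1).
Here r = 8, so f'(x) = 8 / (1-x)^9.
The expansion of 1/(1-x)^(r+1) has coefficient of x^n equal to C(n+r, r).
So the coefficient of x^12 in f'(x) is
8 * C(20, 8) = 8 * 125970 = 1007760

1007760


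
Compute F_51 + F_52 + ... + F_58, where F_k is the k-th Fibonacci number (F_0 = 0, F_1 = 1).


Use the identity sum_{k=0}^{N} F_k = F_{N+2} - 1 (which follows from F_{k+2} - F_{k+1} = F_k). Then
sum_{k=51}^{58} F_k = (F_{60} - 1) - (F_{52} - 1) = F_{60} - F_{52}.
Computing: F_{60} = 1548008755920, F_{52} = 32951280099, so
Sum = 1548008755920 - 32951280099 = 1515057475821.

1515057475821


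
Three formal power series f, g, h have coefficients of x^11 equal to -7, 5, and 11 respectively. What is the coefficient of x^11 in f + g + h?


Series addition is componentwise:
-7 + 5 + 11
= 9

9


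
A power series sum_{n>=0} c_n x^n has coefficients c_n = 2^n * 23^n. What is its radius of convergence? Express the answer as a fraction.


By the root test (Cauchy-Hadamard), the radius is R = 1 / limsup_n |c_n|^(1/n).
Here |c_n|^(1/n) = (2^n * 23^n)^(1/n) = 2 * 23 = 46 for all n.
So R = 1/46 = 1/46.

1/46


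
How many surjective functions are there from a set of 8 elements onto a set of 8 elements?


By inclusion-exclusion on which target elements are missed, the number of surjections from an n-set onto a k-set is
surj(n, k) = sum_{j=0}^{k} (-1)^j C(k, j) (k - j)^n.
Equivalently surj(n, k) = k! * S(n, k), where S(n, k) is the Stirling number of the second kind.
For n = 8, k = 8:
S(8, 8) = 1, so
surj = 8! * 1 = 40320 * 1 = 40320.

40320


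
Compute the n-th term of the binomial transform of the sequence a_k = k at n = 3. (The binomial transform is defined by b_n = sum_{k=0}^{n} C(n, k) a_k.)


With a_k = k, b_n = sum_{k=0}^{n} C(n, k) k. Using k * C(n, k) = n * C(n-1, k-1) gives b_n = n * sum_{k>=1} C(n-1, k-1) = n * 2^(n-1).
For n = 3: 3 * 2^2 = 3 * 4 = 12.

12


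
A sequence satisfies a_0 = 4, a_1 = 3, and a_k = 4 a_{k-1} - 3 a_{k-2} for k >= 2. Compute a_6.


The characteristic equation is t^2 - 4 t + 3 = 0, with roots r_1 = 3 and r_2 = 1 (so c_1 = r_1 + r_2, c_2 = -r_1 r_2 as required).
One can use the closed form a_n = A r_1^n + B r_2^n, but direct iteration is more reliable:
a_0 = 4, a_1 = 3, a_2 = 0, a_3 = -9, a_4 = -36, a_5 = -117, a_6 = -360.
So a_6 = -360.

-360


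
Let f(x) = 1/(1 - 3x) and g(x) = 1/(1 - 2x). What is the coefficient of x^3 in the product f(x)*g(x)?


The coefficient of x^n in f*g is the Cauchy product: sum_{k=0}^{n} a^k * b^(n-k).
With a=3, b=2, n=3:
sum_{k=0}^{3} 3^k * 2^(3-k)
= 65

65


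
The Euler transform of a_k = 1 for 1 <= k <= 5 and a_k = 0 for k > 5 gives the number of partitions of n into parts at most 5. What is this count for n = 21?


Partitions of 21 into parts at most 5:
Using generating function (1-x)^(-1)(1-x^2)^(-1)...(1-x^5)^(-1),
the coefficient of x^21 = 221

221


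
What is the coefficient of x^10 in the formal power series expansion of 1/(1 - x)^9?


The negative binomial / multiset identity is
1/(1 - x)^r = sum_{k>=0} C(k + r - 1, r - 1) x^k.
Here r = 9 and k = 10, so the coefficient is
C(10 + 8, 8) = C(18, 8)
= 43758

43758


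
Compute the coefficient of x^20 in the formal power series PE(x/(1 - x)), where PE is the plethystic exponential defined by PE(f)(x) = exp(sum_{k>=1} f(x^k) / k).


For f(x) = x/(1 - x) we have
sum_{k>=1} f(x^k) / k = sum_{k>=1} (1/k) * x^k / (1 - x^k) = sum_{k, m >= 1} x^(k m) / k,
which after exponentiating simplifies to
PE(x/(1 - x)) = prod_{k>=1} 1 / (1 - x^k).
This is the generating function for the partition function p(n), so the coefficient of x^20 is p(20).
Computing p(20) by dynamic programming over parts 1, 2, ..., 20: p(20) = 627.

627


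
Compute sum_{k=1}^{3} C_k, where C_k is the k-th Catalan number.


C_1 through C_3: 1, 2, 5
Sum = 1 + 2 + 5
= 8

8


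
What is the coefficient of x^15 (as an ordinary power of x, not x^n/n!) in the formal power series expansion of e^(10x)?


The exponential series is e^y = sum_{k>=0} y^k / k!. Substituting y = 10x gives
e^(10x) = sum_{k>=0} 10^k x^k / k!.
So the coefficient of x^n is a^n/n! with a = 10, n = 15:
10^15 / 15! = 1000000000000000/1307674368000 = 3906250000/5108103

3906250000/5108103


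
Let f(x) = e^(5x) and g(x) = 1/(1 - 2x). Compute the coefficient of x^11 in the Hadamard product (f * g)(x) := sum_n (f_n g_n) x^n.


Expanding: f_k = 5^k/k! (from e^(5x)) and g_k = 2^k (from 1/(1 - 2x)). So the Hadamard coefficient (f * g)_k = 5^k 2^k / k! = (10)^k / k!.
For k = 11: 10^11/11! = 100000000000/39916800 = 15625000/6237.

15625000/6237


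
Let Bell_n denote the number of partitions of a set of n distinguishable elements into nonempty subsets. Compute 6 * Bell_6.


Bell_6 can be computed from the Bell triangle or from Dobinski's identity Bell_n = (1/e) * sum_{k>=0} k^n / k!.
Computing Bell_6 = 203.
Then 6 * 203 = 1218.

1218


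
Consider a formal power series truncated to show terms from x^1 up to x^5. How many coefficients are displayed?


From x^1 to x^5 inclusive, the count is 5 - 1 + 1 = 5.

5


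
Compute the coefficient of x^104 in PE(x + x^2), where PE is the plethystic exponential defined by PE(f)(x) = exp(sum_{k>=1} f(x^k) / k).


With f(x) = x + x^2, the exponent is sum_{k>=1} (x^k + x^(2k)) / k = -ln(1 - x) - ln(1 - x^2). Exponentiating:
PE(x + x^2) = 1 / ((1 - x)(1 - x^2)).
This is the generating function for partitions of n into parts of size 1 or 2. The number of 2's can be any j in 0..52, and the rest are 1's, so
[x^104] = floor(104/2) + 1 = 53.

53


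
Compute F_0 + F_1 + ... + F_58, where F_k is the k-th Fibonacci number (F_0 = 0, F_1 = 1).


Use the identity sum_{k=0}^{N} F_k = F_{N+2} - 1 (which follows from F_{k+2} - F_{k+1} = F_k). Then
sum_{k=0}^{58} F_k = (F_{60} - 1) - (F_{1} - 1) = F_{60} - F_{1}.
Computing: F_{60} = 1548008755920, F_{1} = 1, so
Sum = 1548008755920 - 1 = 1548008755919.

1548008755919


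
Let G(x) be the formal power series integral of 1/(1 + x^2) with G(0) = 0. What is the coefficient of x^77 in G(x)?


1/(1 + x^2) = sum_{j>=0} (-1)^j x^(2j). Integrating termwise with G(0) = 0:
G(x) = sum_{j>=0} (-1)^j x^(2j+1) / (2j+1) = arctan(x).
Only odd powers are nonzero. For x^77 write 77 = 2*38 + 1, giving
(-1)^38 / 77 = 1/77 = 1/77.

1/77


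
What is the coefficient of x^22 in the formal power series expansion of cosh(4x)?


The Maclaurin series is cosh(t) = sum_{m>=0} t^(2m) / (2m)!, so substituting t = 4x, only even powers of x are nonzero, with coefficient of x^(2m) equal to 4^(2m) / (2m)!.
For x^22 the coefficient is 4^22/22! = 17592186044416/1124000727777607680000 = 33554432/2143861251406875.

33554432/2143861251406875


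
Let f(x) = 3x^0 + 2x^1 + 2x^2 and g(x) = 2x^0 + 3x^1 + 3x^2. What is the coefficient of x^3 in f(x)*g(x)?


Cauchy product at x^3:
2*3 + 2*3
= 12

12


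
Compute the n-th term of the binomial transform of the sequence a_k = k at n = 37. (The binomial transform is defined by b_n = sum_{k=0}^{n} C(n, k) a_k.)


With a_k = k, b_n = sum_{k=0}^{n} C(n, k) k. Using k * C(n, k) = n * C(n-1, k-1) gives b_n = n * sum_{k>=1} C(n-1, k-1) = n * 2^(n-1).
For n = 37: 37 * 2^36 = 37 * 68719476736 = 2542620639232.

2542620639232


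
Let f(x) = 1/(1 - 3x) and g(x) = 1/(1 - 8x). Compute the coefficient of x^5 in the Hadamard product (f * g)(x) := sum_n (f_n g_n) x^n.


f has coefficients f_k = 3^k and g has coefficients g_k = 8^k, so the Hadamard product has coefficient (f*g)_k = 3^k * 8^k = 24^k.
For k = 5: 24^5 = 7962624.

7962624


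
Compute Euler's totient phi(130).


phi(n) counts integers in [1, n] coprime to n. Using the multiplicative formula phi(n) = n * prod_{p | n} (1 - 1/p):
130 = 2 * 5 * 13, so
phi(130) = 130 * (1 - 1/2) * (1 - 1/5) * (1 - 1/13) = 48.

48


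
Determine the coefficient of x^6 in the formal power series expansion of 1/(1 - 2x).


The geometric series identity gives 1/(1 - c x) = sum_{k>=0} c^k x^k, so the coefficient of x^k is c^k.
Here c = 2 and k = 6.
Computing: 2^6 = 64

64


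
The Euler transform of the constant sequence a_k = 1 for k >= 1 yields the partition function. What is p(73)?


The Euler transform converts the sequence a_k = 1 into the number of integer partitions.
Using the recurrence or dynamic programming:
p(73) = 6185689

6185689


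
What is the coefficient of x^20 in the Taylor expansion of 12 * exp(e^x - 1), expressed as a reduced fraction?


exp(e^x - 1) = sum_{k>=0} Bell_k x^k / k!, where Bell_k is the k-th Bell number.
So the coefficient of x^20 is 12 * Bell_20 / 20!.
Computing: Bell_20 = 51724158235372 and 20! = 2432902008176640000, giving
12 * 51724158235372/2432902008176640000 = 263898766507/1034397112320000.

263898766507/1034397112320000


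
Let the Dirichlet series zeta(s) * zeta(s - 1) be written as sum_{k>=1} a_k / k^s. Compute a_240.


Convolution gives a_k = sum_{d | k} d * 1 = sum_{d | k} d = sigma(k), the sum of positive divisors of k.
For k = 240, the divisors are 1, 2, 3, 4, 5, 6, 8, 10, 12, 15, 16, 20, 24, 30, 40, 48, 60, 80, 120, 240, so
sigma(240) = 1 + 2 + 3 + 4 + 5 + 6 + 8 + 10 + 12 + 15 + 16 + 20 + 24 + 30 + 40 + 48 + 60 + 80 + 120 + 240 = 744.

744


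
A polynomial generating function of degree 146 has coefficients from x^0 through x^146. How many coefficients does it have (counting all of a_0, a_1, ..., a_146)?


A polynomial of degree 146 takes the form a_0 + a_1 x + ... + a_146 x^146.
The number of coefficients is 146 + 1 = 147.

147


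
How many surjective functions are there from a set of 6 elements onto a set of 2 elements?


By inclusion-exclusion on which target elements are missed, the number of surjections from an n-set onto a k-set is
surj(n, k) = sum_{j=0}^{k} (-1)^j C(k, j) (k - j)^n.
Equivalently surj(n, k) = k! * S(n, k), where S(n, k) is the Stirling number of the second kind.
For n = 6, k = 2:
S(6, 2) = 31, so
surj = 2! * 31 = 2 * 31 = 62.

62


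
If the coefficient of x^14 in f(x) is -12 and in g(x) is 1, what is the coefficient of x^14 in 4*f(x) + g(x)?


Scalar multiplication scales coefficients: 4 * -12 = -48.
Then add the g coefficient: -48 + 1
= -47

-47


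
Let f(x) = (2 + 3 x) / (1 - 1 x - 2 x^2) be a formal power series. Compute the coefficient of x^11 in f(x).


Write f(x) = sum_{k>=0} a_k x^k. Multiplying both sides by 1 - 1 x - 2 x^2 gives
(1 - 1 x - 2 x^2) sum_{k>=0} a_k x^k = 2 + 3 x.
Matching coefficients:
 x^0: a_0 = 2
 x^1: a_1 - 1 a_0 = 3  =>  a_1 = 1*2 + 3 = 5
 x^k (k >= 2): a_k = 1 a_{k-1} + 2 a_{k-2}.
Iterating: a_2 = 9, a_3 = 19, a_4 = 37, a_5 = 75, a_6 = 149, a_7 = 299, a_8 = 597, a_9 = 1195, a_10 = 2389, a_11 = 4779.
So the coefficient of x^11 is 4779.

4779


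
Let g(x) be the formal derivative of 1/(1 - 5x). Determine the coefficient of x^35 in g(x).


Differentiate termwise: d/dx sum_{k>=0} 5^k x^k = sum_{k>=1} k 5^k x^(k-1) = sum_{j>=0} (j+1) 5^(j+1) x^j.
Equivalently, d/dx [1/(1 - 5x)] = 5/(1 - 5x)^2.
For j = 35: 36 * 5^36 = 36 * 14551915228366851806640625 = 523868948221206665039062500.

523868948221206665039062500


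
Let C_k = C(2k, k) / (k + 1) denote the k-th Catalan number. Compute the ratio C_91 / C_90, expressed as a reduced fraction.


Using C_k = (2k)! / (k! (k+1)!), the ratio C_{k+1}/C_k simplifies to
C_{k+1}/C_k = [(2k+2)! / ((k+1)! (k+2)!)] * [k! (k+1)! / (2k)!]
 = (2k+2)(2k+1) / ((k+1)(k+2)) = 2(2k+1) / (k+2).
For k = 90: 2(2*90 + 1) / (90 + 2) = 362/92 = 181/46.

181/46


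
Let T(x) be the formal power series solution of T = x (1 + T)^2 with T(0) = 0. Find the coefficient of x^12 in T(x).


Apply the Lagrange inversion formula: if T = x * phi(T) with phi(t) = (1 + t)^2, then [x^n] T = (1/n) [t^(n-1)] phi(t)^n = (1/n) [t^(n-1)] (1 + t)^(2n) = (1/n) C(2n, n-1).
Using the identity C(2n, n-1) = C(2n, n) * n / (n+1), the unscaled factor equals C(2n, n) / (n+1) = C_n, the n-th Catalan number.
For n = 12: C_12 = C(24, 12) / 13 = 2704156/13 = 208012 = 208012.

208012


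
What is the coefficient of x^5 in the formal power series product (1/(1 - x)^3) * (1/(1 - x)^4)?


Combine the factors: (1/(1 - x)^3) * (1/(1 - x)^4) = 1/(1 - x)^7.
Then use 1/(1 - x)^r = sum_{k>=0} C(k + r - 1, r - 1) x^k with r = 7 and k = 5:
C(11, 6) = 462.

462


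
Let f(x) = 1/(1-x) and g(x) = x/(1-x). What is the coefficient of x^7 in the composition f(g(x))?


First simplify the composition: f(g(x)) = 1/(1 - x/(1-x)) = (1-x)/((1-x) - x) = (1-x)/(1-2x).
Now extract the coefficient. Write (1-x)/(1-2x) = 1/(1-2x) - x/(1-2x).
The coefficient of x^n in 1/(1-2x) is 2^n, and in x/(1-2x) is 2^(n-1) (for n >= 1).
So the coefficient of x^7 is 2^7 - 2^6 = 128 - 64 = 64.

64


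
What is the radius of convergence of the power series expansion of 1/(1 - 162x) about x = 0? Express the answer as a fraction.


Expanding 1/(1 - 162x) = sum_{k>=0} 162^k x^k, the series converges when |162x| < 1, i.e., |x| < 1/162.
So the radius of convergence is 1/162 = 1/162.

1/162


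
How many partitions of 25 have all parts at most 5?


Using the generating function (1-x)^(-1)(1-x^2)^(-1)...(1-x^5)^(-1),
the coefficient of x^25 counts these restricted partitions.
Result = 377

377


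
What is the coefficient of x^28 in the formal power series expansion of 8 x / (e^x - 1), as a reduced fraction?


The exponential generating function for Bernoulli numbers is
x / (e^x - 1) = sum_{k>=0} B_k x^k / k!.
So the coefficient of x^28 in 8 x / (e^x - 1) is 8 B_28 / 28!.
Computing: B_28 = -23749461029/870, 28! = 304888344611713860501504000000, giving
8 * -23749461029/870 / 304888344611713860501504000000 = -3392780147/4736658210931983189934080000000.

-3392780147/4736658210931983189934080000000


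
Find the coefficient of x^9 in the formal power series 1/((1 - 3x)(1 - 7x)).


By partial fractions or Cauchy convolution:
The coefficient equals sum_{k=0}^{9} 3^k * 7^(9-k).
= 70604050

70604050


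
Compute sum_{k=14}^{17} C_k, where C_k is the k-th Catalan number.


C_14 through C_17: 2674440, 9694845, 35357670, 129644790
Sum = 2674440 + 9694845 + 35357670 + 129644790
= 177371745

177371745


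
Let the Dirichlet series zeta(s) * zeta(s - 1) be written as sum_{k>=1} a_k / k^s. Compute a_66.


Convolution gives a_k = sum_{d | k} d * 1 = sum_{d | k} d = sigma(k), the sum of positive divisors of k.
For k = 66, the divisors are 1, 2, 3, 6, 11, 22, 33, 66, so
sigma(66) = 1 + 2 + 3 + 6 + 11 + 22 + 33 + 66 = 144.

144


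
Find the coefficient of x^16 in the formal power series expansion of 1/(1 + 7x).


Write 1/(1 + c x) = 1/(1 - (-c) x) and apply the geometric-series identity
1/(1 - y) = sum_{k>=0} y^k to get 1/(1 + c x) = sum_{k>=0} (-c)^k x^k.
So the coefficient of x^k is (-c)^k = (-1)^k * c^k.
Here c = 7 and k = 16:
(-7)^16 = 1 * 33232930569601 = 33232930569601

33232930569601


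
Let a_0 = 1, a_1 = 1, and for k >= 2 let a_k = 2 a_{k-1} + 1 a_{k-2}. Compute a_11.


Iterating the recurrence forward:
a_0 = 1
a_1 = 1
a_2 = 2*1 + 1*1 = 3
a_3 = 2*3 + 1*1 = 7
a_4 = 2*7 + 1*3 = 17
a_5 = 2*17 + 1*7 = 41
a_6 = 2*41 + 1*17 = 99
a_7 = 2*99 + 1*41 = 239
a_8 = 2*239 + 1*99 = 577
a_9 = 2*577 + 1*239 = 1393
a_10 = 2*1393 + 1*577 = 3363
a_11 = 2*3363 + 1*1393 = 8119
So a_11 = 8119.

8119


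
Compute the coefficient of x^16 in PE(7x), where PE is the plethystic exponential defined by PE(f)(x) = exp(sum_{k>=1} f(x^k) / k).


With f(x) = 7x, the exponent is sum_{k>=1} 7 x^k / k = 7 * (-ln(1 - x)). Exponentiating:
PE(7x) = exp(-7 ln(1 - x)) = 1/(1 - x)^7.
By the negative binomial expansion, [x^n] 1/(1 - x)^7 = C(n + 6, 6).
For n = 16: C(22, 6) = 74613.

74613


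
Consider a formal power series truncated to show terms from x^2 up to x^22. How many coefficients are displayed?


From x^2 to x^22 inclusive, the count is 22 - 2 + 1 = 21.

21


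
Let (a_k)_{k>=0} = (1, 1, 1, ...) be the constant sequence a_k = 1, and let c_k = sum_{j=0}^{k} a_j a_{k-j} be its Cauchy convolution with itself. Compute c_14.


Since a_j = 1 for all j >= 0, the convolution sum becomes
c_k = sum_{j=0}^{k} 1 * 1 = 1 * (k + 1).
Equivalently, the generating function of (a_k) is 1/(1 - x) and its square is 1/(1 - x)^2 = sum_{k>=0} 1(k + 1) x^k.
For k = 14: 1 * 15 = 15.

15


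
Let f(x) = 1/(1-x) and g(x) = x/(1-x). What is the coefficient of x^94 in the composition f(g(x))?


First simplify the composition: f(g(x)) = 1/(1 - x/(1-x)) = (1-x)/((1-x) - x) = (1-x)/(1-2x).
Now extract the coefficient. Write (1-x)/(1-2x) = 1/(1-2x) - x/(1-2x).
The coefficient of x^n in 1/(1-2x) is 2^n, and in x/(1-2x) is 2^(n-1) (for n >= 1).
So the coefficient of x^94 is 2^94 - 2^93 = 19807040628566084398385987584 - 9903520314283042199192993792 = 9903520314283042199192993792.

9903520314283042199192993792


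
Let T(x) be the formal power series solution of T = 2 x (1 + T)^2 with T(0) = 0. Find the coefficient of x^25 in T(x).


Apply the Lagrange inversion formula: if T = 2 x * phi(T) with phi(t) = (1 + t)^2, then [x^n] T = 2^n * (1/n) [t^(n-1)] phi(t)^n = 2^n * (1/n) [t^(n-1)] (1 + t)^(2n) = 2^n * (1/n) C(2n, n-1).
Using the identity C(2n, n-1) = C(2n, n) * n / (n+1), the unscaled factor equals C(2n, n) / (n+1) = C_n, the n-th Catalan number.
For n = 25: C_25 = C(50, 25) / 26 = 126410606437752/26 = 4861946401452.
With the 2^25 = 33554432 factor, the coefficient is 33554432 * 4861946401452 = 163139849915165835264.

163139849915165835264


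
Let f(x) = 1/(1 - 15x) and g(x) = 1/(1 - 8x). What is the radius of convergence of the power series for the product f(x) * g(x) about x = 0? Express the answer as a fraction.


The radius of 1/(1 - 15x) is 1/15 (nearest singularity at x = 1/15), and the radius of 1/(1 - 8x) is 1/8.
The product f(x)*g(x) = 1/((1 - 15x)(1 - 8x)) has singularities at both 1/15 and 1/8, so its radius of convergence is the distance to the nearest one:
min(1/15, 1/8) = 1/15.

1/15


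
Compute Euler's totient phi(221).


phi(n) counts integers in [1, n] coprime to n. Using the multiplicative formula phi(n) = n * prod_{p | n} (1 - 1/p):
221 = 13 * 17, so
phi(221) = 221 * (1 - 1/13) * (1 - 1/17) = 192.

192


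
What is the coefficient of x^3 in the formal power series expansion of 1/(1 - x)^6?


The expansion 1/(1 - x)^r = sum_{k>=0} C(k + r - 1, r - 1) x^k follows from the multiset / negative-binomial theorem (or from repeated differentiation of the geometric series).
For r = 6 and k = 3:
C(8, 5) = 40320 / (120 * 6) = 56.

56


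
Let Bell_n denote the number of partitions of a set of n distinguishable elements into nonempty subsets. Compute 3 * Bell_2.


Bell_2 can be computed from the Bell triangle or from Dobinski's identity Bell_n = (1/e) * sum_{k>=0} k^n / k!.
Computing Bell_2 = 2.
Then 3 * 2 = 6.

6


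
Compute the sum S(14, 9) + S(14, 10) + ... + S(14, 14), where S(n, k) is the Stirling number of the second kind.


By definition, S(n, k) counts partitions of an n-set into exactly k nonempty blocks.
Computing row n = 14 for k = 9..14:
S(14, k): 5135130, 752752, 66066, 3367, 91, 1
Sum = 5957407.

5957407


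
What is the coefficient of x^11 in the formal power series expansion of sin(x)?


The Maclaurin series is sin(t) = sum_{k>=0} (-1)^k t^(2k+1) / (2k+1)!, so substituting t = x, only odd powers of x are nonzero, with coefficient of x^(2k+1) equal to (-1)^k / (2k+1)!.
Write 11 = 2*5 + 1, giving the coefficient (-1)^5 / 11! = -1/39916800 = -1/39916800.

-1/39916800


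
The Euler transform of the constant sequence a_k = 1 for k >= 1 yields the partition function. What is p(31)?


The Euler transform converts the sequence a_k = 1 into the number of integer partitions.
Using the recurrence or dynamic programming:
p(31) = 6842

6842


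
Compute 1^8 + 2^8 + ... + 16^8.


This power sum has a closed form given by Faulhaber's formula
sum_{k=1}^{m} k^p = (1 / (p + 1)) * sum_{j=0}^{p} C(p + 1, j) B_j m^(p + 1 - j),
but for small m direct computation is fastest:
1 + 256 + 6561 + 65536 + 390625 + 1679616 + 5764801 + 16777216 + 43046721 + 100000000 + 214358881 + 429981696 + 815730721 + 1475789056 + 2562890625 + 4294967296 = 9961449608.

9961449608


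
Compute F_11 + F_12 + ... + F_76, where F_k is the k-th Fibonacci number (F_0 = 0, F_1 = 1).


Use the identity sum_{k=0}^{N} F_k = F_{N+2} - 1 (which follows from F_{k+2} - F_{k+1} = F_k). Then
sum_{k=11}^{76} F_k = (F_{78} - 1) - (F_{12} - 1) = F_{78} - F_{12}.
Computing: F_{78} = 8944394323791464, F_{12} = 144, so
Sum = 8944394323791464 - 144 = 8944394323791320.

8944394323791320
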